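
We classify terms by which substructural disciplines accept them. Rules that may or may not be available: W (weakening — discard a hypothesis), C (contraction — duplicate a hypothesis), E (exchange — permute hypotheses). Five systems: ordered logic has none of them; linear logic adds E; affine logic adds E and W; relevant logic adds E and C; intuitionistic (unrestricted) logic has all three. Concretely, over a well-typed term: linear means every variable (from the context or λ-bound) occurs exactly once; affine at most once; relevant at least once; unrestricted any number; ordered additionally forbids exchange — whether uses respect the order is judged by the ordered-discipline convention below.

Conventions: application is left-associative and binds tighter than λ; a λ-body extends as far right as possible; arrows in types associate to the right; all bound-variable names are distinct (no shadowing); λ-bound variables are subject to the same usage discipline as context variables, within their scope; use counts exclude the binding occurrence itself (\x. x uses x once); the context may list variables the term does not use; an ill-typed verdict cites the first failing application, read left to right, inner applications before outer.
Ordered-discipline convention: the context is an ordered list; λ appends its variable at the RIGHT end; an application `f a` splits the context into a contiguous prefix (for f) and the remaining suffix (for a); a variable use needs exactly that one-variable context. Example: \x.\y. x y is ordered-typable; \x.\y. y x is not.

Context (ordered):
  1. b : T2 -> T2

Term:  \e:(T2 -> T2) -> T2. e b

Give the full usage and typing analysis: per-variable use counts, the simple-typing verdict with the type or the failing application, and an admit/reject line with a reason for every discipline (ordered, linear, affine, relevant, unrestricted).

counts: b=1, e [bound]=1
left-to-right use order: e, b
typing: the term checks, with type ((T2 -> T2) -> T2) -> T2
ordered: ✗ — no contiguous prefix/suffix split fits e, b
linear: ✓ — single use per variable (b, e)
affine: ✓ — at most one use each (b, e)
relevant: ✓ — none of b, e goes unused
unrestricted: ✓ — type-checks (((T2 -> T2) -> T2) -> T2) and nothing is barred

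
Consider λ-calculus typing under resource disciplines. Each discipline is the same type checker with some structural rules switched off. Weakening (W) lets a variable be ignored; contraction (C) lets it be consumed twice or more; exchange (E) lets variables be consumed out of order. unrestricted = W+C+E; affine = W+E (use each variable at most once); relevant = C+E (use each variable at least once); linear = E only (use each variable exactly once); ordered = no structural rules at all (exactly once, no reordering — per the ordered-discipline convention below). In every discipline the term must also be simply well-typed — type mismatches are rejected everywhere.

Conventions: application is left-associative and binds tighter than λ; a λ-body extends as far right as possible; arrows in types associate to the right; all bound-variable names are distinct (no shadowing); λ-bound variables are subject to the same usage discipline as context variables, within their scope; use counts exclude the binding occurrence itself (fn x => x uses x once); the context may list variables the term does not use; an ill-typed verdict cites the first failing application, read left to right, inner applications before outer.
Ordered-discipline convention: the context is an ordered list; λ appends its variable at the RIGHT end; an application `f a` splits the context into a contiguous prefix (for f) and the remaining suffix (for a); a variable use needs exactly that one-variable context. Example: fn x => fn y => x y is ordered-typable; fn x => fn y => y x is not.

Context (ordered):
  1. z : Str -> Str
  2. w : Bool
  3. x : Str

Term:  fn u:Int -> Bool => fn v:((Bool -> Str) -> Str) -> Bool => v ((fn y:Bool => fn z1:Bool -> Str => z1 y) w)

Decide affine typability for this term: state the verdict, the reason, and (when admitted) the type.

yes — at most one use each (z, w, x, u, v, y, z1); term : (Int -> Bool) -> (((Bool -> Str) -> Str) -> Bool) -> Bool
variable uses: z=0; w=1; x=0; u [bound]=0; v [bound]=1; y [bound]=1; z1 [bound]=1
uses in reading order: v, z1, y, w
typing: the term checks, with type (Int -> Bool) -> (((Bool -> Str) -> Str) -> Bool) -> Bool
summary: ordered ✗, linear ✗, affine ✓, relevant ✗, unrestricted ✓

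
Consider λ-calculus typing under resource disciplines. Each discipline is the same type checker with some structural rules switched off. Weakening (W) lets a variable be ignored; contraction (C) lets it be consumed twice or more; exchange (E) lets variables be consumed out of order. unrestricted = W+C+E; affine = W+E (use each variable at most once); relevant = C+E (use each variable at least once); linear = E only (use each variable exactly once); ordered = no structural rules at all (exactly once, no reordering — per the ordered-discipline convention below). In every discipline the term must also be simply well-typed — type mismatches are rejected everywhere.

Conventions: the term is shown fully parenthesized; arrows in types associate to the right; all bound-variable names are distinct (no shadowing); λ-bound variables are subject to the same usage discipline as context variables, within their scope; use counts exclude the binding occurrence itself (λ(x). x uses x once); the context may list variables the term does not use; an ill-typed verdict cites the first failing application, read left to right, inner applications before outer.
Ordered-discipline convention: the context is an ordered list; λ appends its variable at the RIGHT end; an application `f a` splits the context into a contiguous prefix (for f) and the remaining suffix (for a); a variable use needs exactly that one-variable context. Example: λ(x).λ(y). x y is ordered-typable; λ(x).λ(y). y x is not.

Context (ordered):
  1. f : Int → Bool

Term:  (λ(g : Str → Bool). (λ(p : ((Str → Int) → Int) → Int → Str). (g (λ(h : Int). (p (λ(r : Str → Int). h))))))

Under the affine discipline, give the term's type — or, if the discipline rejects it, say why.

not well-typed under affine — fails simple typing
counts: f: 0×; g (λ-bound): 1×; p (λ-bound): 1×; h (λ-bound): 1×; r (λ-bound): 0×
left-to-right use order: g, p, h
typing: ill-typed: an argument Int → Int → Str mismatches the expected Str
all disciplines: ordered ✗ | linear ✗ | affine ✗ | relevant ✗ | unrestricted ✗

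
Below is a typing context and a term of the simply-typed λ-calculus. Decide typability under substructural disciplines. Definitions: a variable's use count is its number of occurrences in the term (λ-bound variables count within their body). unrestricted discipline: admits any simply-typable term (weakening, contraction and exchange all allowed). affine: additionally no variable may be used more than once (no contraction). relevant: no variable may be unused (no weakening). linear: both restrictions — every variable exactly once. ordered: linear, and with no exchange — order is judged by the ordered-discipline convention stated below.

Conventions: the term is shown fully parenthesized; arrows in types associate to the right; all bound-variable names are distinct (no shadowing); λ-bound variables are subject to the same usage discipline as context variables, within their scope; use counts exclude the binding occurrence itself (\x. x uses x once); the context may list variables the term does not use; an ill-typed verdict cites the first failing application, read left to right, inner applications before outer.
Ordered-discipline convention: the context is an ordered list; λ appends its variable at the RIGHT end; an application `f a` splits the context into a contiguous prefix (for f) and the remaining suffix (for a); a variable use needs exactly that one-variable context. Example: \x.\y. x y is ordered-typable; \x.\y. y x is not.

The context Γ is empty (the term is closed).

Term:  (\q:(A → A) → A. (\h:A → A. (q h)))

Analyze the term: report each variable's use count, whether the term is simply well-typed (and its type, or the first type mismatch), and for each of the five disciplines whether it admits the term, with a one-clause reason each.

variable uses: q [bound] ×1, h [bound] ×1
left-to-right use order: q, h
typing: the term checks, with type ((A → A) → A) → (A → A) → A
ordered: ✓, single-use (q, h), ordered derivation ok
linear: ✓, q, h: one use apiece
affine: ✓, q, h: no repeats, contraction unneeded
relevant: ✓, none of q, h goes unused
unrestricted: ✓, type-checks (((A → A) → A) → (A → A) → A) and nothing is barred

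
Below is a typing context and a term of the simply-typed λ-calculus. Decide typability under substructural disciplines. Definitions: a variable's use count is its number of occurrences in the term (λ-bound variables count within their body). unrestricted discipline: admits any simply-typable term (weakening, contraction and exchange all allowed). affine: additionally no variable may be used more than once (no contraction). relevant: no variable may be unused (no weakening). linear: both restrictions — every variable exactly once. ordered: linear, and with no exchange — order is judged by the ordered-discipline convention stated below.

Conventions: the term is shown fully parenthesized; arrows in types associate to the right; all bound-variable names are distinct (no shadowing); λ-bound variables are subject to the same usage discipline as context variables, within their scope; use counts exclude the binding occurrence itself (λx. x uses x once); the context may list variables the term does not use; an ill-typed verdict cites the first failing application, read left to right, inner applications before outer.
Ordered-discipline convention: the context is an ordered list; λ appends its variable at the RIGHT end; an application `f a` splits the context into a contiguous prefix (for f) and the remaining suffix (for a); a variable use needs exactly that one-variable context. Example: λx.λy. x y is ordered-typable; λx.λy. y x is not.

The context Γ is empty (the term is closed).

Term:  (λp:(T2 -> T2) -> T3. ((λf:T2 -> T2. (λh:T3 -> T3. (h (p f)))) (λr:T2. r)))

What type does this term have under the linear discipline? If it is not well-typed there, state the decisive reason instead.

term : ((T2 -> T2) -> T3) -> (T3 -> T3) -> T3
variable uses: p [bound]: 1, f [bound]: 1, h [bound]: 1, r [bound]: 1
use order (left to right): h, p, f, r
typing: well-typed at ((T2 -> T2) -> T3) -> (T3 -> T3) -> T3
per-discipline verdicts: ordered ✗ · linear ✓ · affine ✓ · relevant ✓ · unrestricted ✓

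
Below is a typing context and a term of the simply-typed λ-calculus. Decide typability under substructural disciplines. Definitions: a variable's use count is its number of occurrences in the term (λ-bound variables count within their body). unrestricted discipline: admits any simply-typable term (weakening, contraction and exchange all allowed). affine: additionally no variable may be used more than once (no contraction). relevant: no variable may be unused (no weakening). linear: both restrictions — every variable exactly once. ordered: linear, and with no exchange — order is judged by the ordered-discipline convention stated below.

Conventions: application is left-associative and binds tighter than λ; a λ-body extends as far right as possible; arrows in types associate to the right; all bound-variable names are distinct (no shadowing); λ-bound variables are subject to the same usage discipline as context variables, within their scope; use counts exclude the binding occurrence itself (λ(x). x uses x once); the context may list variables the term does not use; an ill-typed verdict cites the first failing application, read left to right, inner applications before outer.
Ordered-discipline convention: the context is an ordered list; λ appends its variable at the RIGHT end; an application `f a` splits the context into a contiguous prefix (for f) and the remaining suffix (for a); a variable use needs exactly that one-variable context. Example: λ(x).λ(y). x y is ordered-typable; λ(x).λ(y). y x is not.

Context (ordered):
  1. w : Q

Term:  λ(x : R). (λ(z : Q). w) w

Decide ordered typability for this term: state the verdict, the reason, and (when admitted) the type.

no — repeated use of w ×2; needs weakening: x, z unused
variable uses: w: 2, x [bound]: 0, z [bound]: 0
use order (left to right): w, w
typing: well-typed at R → Q
per-discipline verdicts: ordered ✗, linear ✗, affine ✗, relevant ✗, unrestricted ✓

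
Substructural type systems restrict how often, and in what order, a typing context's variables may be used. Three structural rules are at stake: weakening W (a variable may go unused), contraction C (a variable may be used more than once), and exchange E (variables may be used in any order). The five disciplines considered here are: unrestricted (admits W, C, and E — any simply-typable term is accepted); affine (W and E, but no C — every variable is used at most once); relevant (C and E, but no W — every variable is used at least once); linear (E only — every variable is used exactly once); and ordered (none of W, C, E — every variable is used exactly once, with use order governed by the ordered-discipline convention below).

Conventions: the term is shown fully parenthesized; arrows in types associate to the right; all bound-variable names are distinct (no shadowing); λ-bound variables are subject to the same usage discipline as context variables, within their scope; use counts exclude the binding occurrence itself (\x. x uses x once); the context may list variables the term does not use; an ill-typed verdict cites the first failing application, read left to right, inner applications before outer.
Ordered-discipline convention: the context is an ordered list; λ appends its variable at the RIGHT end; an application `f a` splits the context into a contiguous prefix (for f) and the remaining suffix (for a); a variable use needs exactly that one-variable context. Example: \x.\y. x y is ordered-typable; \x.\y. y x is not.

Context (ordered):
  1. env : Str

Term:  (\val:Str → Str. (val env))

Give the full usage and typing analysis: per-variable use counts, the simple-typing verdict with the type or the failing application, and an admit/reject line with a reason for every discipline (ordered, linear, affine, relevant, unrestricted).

use counts: env ×1; val [bound] ×1
uses in reading order: val, env
typing: well-typed — term : (Str → Str) → Str
ordered ✗ (use order val, env needs exchange)
linear ✓ (single use per variable (env, val))
affine ✓ (none of env, val used more than once)
relevant ✓ (at least one use each (env, val))
unrestricted ✓ (typability at (Str → Str) → Str is all that's needed)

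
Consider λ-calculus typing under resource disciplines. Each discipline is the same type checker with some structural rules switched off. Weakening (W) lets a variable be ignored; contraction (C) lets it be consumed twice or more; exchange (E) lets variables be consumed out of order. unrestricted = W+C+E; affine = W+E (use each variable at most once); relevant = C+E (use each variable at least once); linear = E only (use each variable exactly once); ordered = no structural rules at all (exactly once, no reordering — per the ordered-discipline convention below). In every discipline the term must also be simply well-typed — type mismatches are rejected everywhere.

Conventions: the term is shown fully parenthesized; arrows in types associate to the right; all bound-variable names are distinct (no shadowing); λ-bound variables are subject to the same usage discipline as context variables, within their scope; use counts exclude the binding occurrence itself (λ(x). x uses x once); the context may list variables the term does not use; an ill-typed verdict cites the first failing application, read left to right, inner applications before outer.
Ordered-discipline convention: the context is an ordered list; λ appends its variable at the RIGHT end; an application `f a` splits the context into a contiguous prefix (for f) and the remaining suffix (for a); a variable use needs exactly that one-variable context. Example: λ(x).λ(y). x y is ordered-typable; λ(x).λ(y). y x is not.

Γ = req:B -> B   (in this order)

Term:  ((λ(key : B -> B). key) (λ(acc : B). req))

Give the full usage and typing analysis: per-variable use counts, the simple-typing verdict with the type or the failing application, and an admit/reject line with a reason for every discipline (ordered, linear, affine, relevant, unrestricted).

variable uses: req=1; key (bound)=1; acc (bound)=0
left-to-right use order: key, req
typing: ill-typed: an argument B -> B -> B mismatches the expected B -> B
ordered: ✗ — fails simple typing
linear: ✗ — a type mismatch blocks all five
affine: ✗ — the type mismatch rejects it
relevant: ✗ — not simply typable
unrestricted: ✗ — fails simple typing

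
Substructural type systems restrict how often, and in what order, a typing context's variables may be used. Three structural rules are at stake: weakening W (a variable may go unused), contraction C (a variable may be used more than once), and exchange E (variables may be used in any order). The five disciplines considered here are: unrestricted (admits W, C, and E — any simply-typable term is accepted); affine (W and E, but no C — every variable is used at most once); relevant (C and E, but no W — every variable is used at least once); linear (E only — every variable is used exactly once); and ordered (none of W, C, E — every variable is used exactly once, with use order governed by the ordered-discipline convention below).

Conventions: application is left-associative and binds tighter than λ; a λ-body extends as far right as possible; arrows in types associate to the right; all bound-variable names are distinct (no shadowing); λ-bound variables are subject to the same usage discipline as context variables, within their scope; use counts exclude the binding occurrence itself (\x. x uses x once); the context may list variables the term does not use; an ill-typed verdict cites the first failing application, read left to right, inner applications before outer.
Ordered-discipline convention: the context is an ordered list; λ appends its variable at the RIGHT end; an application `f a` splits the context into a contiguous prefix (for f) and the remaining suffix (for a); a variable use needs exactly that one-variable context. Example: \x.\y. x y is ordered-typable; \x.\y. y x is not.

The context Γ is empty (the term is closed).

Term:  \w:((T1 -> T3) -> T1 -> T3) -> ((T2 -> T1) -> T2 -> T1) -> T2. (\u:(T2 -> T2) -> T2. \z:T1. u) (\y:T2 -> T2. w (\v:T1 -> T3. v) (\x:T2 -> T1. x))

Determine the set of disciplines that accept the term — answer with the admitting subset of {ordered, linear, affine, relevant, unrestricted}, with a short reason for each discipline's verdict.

admitted by: affine, unrestricted
counts: w [bound]: 1×; u [bound]: 1×; z [bound]: 0×; y [bound]: 0×; v [bound]: 1×; x [bound]: 1×
order of uses: u, w, v, x
typing: well-typed — term : (((T1 -> T3) -> T1 -> T3) -> ((T2 -> T1) -> T2 -> T1) -> T2) -> T1 -> (T2 -> T2) -> T2
ordered: ✗, unused: z, y — weakening required
linear: ✗, unused: z, y — weakening required
affine: ✓, none of w, u, z, y, v, x used more than once
relevant: ✗, unused: z, y — weakening required
unrestricted: ✓, typability at (((T1 -> T3) -> T1 -> T3) -> ((T2 -> T1) -> T2 -> T1) -> T2) -> T1 -> (T2 -> T2) -> T2 is all that's needed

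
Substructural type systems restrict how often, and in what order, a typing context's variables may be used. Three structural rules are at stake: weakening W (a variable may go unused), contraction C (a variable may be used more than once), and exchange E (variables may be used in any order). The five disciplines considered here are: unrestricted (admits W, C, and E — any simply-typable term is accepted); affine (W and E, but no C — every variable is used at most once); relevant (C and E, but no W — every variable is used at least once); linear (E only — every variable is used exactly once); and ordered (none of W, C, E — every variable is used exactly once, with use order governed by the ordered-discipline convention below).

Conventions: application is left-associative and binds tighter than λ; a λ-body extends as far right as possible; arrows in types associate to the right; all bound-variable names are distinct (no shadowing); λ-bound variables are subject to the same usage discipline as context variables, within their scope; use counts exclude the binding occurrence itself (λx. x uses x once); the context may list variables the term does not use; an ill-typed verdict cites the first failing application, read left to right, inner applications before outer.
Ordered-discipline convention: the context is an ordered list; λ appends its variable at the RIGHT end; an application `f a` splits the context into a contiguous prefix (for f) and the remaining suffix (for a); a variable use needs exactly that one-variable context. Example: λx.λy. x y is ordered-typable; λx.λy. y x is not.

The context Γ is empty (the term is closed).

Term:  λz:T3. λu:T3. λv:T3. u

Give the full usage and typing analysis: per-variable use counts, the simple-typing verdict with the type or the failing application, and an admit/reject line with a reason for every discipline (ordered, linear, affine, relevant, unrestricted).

use counts: z (λ-bound)=0; u (λ-bound)=1; v (λ-bound)=0
uses in reading order: u
typing: ✓ — T3 → T3 → T3 → T3
ordered: ✗ — z, v never used (weakening)
linear: ✗ — z, v never used (weakening)
affine: ✓ — z, u, v: no repeats, contraction unneeded
relevant: ✗ — z, v never used (weakening)
unrestricted: ✓ — type-checks (T3 → T3 → T3 → T3) and nothing is barred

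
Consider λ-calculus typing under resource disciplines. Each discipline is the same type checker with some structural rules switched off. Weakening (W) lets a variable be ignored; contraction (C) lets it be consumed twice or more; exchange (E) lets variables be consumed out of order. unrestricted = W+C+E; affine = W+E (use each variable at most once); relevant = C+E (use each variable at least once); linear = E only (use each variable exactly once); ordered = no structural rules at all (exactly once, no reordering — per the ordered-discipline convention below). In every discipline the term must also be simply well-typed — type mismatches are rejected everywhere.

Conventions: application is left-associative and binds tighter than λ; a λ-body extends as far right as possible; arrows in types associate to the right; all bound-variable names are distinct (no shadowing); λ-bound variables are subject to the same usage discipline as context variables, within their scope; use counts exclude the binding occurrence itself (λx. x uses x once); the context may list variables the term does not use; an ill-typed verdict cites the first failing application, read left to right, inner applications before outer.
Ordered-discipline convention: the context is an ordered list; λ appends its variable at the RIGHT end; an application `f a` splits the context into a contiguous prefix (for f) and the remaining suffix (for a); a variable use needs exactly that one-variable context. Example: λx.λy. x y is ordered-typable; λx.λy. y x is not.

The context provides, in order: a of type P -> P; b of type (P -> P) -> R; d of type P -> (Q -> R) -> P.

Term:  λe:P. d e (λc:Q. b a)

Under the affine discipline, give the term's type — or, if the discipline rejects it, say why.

term : P -> P
use counts: a: 1; b: 1; d: 1; e (λ-bound): 1; c (λ-bound): 0
left-to-right use order: d, e, b, a
typing: well-typed at P -> P
across the five disciplines: ordered ✗ · linear ✗ · affine ✓ · relevant ✗ · unrestricted ✓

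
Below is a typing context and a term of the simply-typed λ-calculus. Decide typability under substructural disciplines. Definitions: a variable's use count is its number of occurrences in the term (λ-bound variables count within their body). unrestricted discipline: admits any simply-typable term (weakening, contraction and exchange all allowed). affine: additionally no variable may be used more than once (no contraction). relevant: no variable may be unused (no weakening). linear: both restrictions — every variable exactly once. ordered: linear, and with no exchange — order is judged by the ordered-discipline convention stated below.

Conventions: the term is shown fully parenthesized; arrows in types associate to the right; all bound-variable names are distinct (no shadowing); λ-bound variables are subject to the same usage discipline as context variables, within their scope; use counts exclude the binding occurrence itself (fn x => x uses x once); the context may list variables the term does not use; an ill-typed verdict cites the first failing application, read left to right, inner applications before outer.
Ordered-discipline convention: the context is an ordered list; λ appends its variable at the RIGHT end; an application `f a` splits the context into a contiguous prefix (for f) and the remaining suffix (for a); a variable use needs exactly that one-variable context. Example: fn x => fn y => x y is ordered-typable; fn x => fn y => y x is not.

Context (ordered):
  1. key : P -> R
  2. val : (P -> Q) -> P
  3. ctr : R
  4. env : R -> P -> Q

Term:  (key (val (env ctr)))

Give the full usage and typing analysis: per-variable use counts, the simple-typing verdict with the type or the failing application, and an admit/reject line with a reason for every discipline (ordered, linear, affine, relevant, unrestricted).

counts: key: 1×, val: 1×, ctr: 1×, env: 1×
use order (left to right): key, val, env, ctr
typing: well-typed at R
ordered: ✗ — needs exchange: uses follow key, val, env, ctr
linear: ✓ — key, val, ctr, env: one use apiece
affine: ✓ — key, val, ctr, env: no repeats, contraction unneeded
relevant: ✓ — key, val, ctr, env: all used, weakening unneeded
unrestricted: ✓ — typability at R is all that's needed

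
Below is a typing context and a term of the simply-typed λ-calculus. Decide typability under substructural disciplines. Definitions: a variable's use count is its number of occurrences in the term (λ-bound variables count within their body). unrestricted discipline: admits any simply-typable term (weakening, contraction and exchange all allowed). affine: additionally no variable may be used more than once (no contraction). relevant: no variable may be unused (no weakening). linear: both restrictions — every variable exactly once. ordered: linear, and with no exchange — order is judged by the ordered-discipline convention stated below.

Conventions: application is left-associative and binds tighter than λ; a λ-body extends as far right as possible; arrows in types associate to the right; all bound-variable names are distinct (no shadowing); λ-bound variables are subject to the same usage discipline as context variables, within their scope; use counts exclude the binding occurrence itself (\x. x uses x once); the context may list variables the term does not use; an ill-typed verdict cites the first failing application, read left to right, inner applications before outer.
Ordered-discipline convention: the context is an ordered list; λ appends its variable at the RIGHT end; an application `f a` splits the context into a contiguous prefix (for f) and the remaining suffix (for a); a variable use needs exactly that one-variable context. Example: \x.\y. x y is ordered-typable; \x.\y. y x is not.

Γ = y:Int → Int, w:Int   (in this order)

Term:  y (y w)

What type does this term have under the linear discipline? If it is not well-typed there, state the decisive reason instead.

not well-typed under linear — repeated use of y ×2
variable uses: y ×2; w ×1
use order (left to right): y, y, w
typing: well-typed — term : Int
all disciplines: ordered ✗ | linear ✗ | affine ✗ | relevant ✓ | unrestricted ✓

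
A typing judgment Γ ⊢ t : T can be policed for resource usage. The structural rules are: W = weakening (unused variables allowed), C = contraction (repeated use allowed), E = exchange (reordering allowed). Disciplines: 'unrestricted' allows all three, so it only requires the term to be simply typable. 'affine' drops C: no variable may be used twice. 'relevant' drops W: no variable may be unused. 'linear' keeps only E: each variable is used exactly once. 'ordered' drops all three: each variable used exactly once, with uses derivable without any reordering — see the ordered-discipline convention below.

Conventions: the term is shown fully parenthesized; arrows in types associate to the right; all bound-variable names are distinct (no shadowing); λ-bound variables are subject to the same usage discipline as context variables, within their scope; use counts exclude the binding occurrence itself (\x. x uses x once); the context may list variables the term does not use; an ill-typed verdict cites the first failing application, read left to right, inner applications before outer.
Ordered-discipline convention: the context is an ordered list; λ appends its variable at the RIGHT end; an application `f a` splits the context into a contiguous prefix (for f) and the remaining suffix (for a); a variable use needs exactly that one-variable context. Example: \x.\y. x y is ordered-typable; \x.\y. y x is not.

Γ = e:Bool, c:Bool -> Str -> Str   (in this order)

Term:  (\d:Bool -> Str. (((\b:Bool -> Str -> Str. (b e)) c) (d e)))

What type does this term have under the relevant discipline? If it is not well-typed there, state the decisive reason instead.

term : (Bool -> Str) -> Str
use counts: e: 2×; c: 1×; d (bound): 1×; b (bound): 1×
uses in reading order: b, e, c, d, e
typing: ✓ — (Bool -> Str) -> Str
per-discipline verdicts: ordered ✗; linear ✗; affine ✗; relevant ✓; unrestricted ✓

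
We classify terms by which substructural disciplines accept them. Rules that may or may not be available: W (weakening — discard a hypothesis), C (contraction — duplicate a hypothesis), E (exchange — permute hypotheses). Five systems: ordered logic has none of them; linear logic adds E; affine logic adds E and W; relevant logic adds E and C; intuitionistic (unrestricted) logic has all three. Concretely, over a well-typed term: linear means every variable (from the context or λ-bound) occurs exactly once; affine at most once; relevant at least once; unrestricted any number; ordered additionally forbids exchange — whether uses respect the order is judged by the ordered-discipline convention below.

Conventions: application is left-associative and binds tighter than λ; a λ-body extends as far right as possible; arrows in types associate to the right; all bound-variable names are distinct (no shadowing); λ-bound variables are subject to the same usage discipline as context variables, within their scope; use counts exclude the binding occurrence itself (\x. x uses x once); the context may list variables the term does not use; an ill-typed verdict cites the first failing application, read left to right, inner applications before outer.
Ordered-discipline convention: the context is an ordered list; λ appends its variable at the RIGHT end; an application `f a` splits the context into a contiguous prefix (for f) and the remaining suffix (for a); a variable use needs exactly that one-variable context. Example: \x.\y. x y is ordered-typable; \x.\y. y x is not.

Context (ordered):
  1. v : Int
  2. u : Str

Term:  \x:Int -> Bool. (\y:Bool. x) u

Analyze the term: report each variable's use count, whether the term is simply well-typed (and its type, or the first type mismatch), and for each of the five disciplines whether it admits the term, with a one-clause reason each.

usage: v ×0, u ×1, x (bound) ×1, y (bound) ×0
left-to-right use order: x, u
typing: ill-typed: an argument Str mismatches the expected Bool
ordered: ✗ — not simply typable
linear: ✗ — fails simple typing
affine: ✗ — a type mismatch blocks all five
relevant: ✗ — the type mismatch rejects it
unrestricted: ✗ — not simply typable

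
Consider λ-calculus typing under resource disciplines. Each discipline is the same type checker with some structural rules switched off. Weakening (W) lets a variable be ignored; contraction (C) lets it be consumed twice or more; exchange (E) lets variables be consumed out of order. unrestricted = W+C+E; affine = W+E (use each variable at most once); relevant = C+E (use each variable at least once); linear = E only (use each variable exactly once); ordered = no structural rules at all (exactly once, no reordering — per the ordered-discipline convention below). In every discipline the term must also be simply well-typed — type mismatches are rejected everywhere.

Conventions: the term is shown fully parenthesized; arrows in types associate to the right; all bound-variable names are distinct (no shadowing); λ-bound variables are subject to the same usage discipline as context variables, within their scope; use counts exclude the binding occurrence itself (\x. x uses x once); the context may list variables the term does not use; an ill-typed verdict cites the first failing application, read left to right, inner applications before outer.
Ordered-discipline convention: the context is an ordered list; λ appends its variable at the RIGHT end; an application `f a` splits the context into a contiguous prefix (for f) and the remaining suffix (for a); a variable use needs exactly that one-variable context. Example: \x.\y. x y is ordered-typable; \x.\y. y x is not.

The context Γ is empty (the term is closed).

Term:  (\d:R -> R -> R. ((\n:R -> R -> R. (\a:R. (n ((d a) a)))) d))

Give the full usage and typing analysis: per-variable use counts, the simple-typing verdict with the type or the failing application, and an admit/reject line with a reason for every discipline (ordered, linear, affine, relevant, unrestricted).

variable uses: d [bound]: 2; n [bound]: 1; a [bound]: 2
uses in reading order: n, d, a, a, d
typing: ✓ — (R -> R -> R) -> R -> R -> R
ordered: ✗, repeated use of d ×2, a ×2
linear: ✗, repeated use of d ×2, a ×2
affine: ✗, repeated use of d ×2, a ×2
relevant: ✓, d, n, a: all used, weakening unneeded
unrestricted: ✓, well-typed at (R -> R -> R) -> R -> R -> R; no restrictions here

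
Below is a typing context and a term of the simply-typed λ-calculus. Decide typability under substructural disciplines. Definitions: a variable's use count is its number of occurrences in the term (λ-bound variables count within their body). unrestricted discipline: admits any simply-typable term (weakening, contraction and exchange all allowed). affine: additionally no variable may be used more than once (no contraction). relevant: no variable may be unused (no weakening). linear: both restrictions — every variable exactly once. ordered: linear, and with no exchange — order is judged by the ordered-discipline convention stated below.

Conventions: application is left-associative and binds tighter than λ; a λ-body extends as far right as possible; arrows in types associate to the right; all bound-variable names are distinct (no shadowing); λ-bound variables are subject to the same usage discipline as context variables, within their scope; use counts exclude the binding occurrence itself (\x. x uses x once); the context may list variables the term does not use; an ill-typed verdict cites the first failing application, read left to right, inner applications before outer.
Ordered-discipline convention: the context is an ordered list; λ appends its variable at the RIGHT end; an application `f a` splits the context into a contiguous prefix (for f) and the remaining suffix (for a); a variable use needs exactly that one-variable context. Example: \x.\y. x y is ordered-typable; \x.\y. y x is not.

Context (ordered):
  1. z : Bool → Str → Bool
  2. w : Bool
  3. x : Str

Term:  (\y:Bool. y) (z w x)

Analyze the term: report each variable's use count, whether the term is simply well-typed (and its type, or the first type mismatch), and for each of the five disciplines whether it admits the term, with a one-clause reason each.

usage: z ×1; w ×1; x ×1; y (bound) ×1
left-to-right use order: y, z, w, x
typing: well-typed at Bool
ordered ✓ (z, w, x, y: once each, no exchange needed)
linear ✓ (z, w, x, y: one use apiece)
affine ✓ (none of z, w, x, y used more than once)
relevant ✓ (none of z, w, x, y goes unused)
unrestricted ✓ (typability at Bool is all that's needed)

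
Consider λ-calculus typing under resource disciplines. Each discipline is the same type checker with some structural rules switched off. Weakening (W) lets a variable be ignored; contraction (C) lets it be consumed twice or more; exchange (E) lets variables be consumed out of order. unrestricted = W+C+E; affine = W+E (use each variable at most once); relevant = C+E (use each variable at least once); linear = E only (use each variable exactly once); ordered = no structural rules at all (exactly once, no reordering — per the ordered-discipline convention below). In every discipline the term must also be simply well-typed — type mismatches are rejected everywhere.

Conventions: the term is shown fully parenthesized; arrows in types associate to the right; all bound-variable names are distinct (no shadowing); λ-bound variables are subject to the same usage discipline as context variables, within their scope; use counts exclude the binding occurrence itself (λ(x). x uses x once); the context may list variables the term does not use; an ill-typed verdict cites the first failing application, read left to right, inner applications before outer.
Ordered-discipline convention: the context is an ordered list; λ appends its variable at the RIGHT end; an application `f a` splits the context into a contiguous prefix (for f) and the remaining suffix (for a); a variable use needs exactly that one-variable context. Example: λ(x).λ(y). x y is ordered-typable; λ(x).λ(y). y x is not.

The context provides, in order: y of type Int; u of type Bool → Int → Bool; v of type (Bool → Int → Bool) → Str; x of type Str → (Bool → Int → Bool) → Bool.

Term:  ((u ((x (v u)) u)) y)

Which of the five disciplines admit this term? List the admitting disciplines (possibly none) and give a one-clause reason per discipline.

admitting disciplines: relevant, unrestricted
counts: y=1, u=3, v=1, x=1
left-to-right use order: u, x, v, u, u, y
typing: well-typed at Bool
ordered ✗ (needs contraction — u ×3)
linear ✗ (needs contraction — u ×3)
affine ✗ (needs contraction — u ×3)
relevant ✓ (y, u, v, x: all used, weakening unneeded)
unrestricted ✓ (typability at Bool is all that's needed)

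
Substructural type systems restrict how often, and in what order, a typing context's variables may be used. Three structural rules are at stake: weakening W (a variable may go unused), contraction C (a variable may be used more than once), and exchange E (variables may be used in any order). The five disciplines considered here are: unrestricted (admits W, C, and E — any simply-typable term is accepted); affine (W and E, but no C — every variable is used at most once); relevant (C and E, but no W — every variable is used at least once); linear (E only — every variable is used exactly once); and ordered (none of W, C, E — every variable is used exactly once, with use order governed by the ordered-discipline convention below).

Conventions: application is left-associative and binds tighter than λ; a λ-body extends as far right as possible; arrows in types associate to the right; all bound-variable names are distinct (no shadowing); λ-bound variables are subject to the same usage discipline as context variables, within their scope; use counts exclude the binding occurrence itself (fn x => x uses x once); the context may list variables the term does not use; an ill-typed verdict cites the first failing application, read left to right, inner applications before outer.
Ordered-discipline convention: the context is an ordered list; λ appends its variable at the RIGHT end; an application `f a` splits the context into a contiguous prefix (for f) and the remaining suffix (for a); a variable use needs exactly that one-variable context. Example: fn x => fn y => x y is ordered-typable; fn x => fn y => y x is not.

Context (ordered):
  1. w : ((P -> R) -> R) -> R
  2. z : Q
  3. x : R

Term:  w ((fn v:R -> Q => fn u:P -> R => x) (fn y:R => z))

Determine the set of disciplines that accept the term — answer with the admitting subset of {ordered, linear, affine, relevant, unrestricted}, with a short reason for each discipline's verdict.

admitting disciplines: affine, unrestricted
counts: w: 1; z: 1; x: 1; v [bound]: 0; u [bound]: 0; y [bound]: 0
use order (left to right): w, x, z
typing: well-typed — term : R
ordered: ✗ — v, u, y left unused
linear: ✗ — v, u, y left unused
affine: ✓ — no duplicate uses among w, z, x, v, u, y
relevant: ✗ — v, u, y left unused
unrestricted: ✓ — typability at R is all that's needed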